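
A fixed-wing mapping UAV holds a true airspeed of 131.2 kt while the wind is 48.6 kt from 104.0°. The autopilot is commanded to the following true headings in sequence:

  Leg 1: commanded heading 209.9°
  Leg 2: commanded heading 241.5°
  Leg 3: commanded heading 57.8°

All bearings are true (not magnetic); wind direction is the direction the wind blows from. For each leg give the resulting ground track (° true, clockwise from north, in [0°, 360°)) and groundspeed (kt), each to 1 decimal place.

Leg 1: heading 209.9°; drift +17.9° → track 227.8°, groundspeed 151.9 kt
Leg 2: heading 241.5°; drift +11.1° → track 252.6°, groundspeed 170.2 kt
Leg 3: heading 57.8°; drift -19.8° → track 38.0°, groundspeed 103.7 kt

Leg 1: track=227.8°, groundspeed=151.9 kt
Leg 2: track=252.6°, groundspeed=170.2 kt
Leg 3: track=38.0°, groundspeed=103.7 kt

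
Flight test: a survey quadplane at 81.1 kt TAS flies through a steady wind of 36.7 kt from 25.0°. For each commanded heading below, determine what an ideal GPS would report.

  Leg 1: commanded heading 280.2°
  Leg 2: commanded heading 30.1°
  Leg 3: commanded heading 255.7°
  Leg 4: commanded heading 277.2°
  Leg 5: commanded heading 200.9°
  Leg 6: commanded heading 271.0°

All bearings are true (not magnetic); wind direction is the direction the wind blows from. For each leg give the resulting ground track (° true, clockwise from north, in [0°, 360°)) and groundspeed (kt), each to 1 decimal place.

Leg 1: heading 280.2°; drift -21.4° → track 258.8°, groundspeed 97.2 kt
Leg 2: heading 30.1°; drift +4.2° → track 34.3°, groundspeed 44.7 kt
Leg 3: heading 255.7°; drift -15.2° → track 240.5°, groundspeed 108.1 kt
Leg 4: heading 277.2°; drift -20.7° → track 256.5°, groundspeed 98.7 kt
Leg 5: heading 200.9°; drift +1.3° → track 202.2°, groundspeed 117.7 kt
Leg 6: heading 271.0°; drift -19.2° → track 251.8°, groundspeed 101.7 kt

Leg 1: track=258.8°, groundspeed=97.2 kt
Leg 2: track=34.3°, groundspeed=44.7 kt
Leg 3: track=240.5°, groundspeed=108.1 kt
Leg 4: track=256.5°, groundspeed=98.7 kt
Leg 5: track=202.2°, groundspeed=117.7 kt
Leg 6: track=251.8°, groundspeed=101.7 kt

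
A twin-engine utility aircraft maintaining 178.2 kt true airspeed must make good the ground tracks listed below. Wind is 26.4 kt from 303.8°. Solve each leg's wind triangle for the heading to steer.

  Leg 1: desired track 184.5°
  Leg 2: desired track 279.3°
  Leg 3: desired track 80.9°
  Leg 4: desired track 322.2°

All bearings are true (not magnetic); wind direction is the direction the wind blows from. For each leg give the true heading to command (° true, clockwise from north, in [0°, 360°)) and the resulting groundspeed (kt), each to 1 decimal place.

Leg 1: desired track 184.5°; wind correction +7.4° → command heading 191.9°, groundspeed 189.6 kt
Leg 2: desired track 279.3°; wind correction +3.5° → command heading 282.8°, groundspeed 153.8 kt
Leg 3: desired track 80.9°; wind correction -5.8° → command heading 75.1°, groundspeed 196.6 kt
Leg 4: desired track 322.2°; wind correction -2.7° → command heading 319.5°, groundspeed 153.0 kt

Leg 1: heading=191.9°, groundspeed=189.6 kt
Leg 2: heading=282.8°, groundspeed=153.8 kt
Leg 3: heading=75.1°, groundspeed=196.6 kt
Leg 4: heading=319.5°, groundspeed=153.0 kt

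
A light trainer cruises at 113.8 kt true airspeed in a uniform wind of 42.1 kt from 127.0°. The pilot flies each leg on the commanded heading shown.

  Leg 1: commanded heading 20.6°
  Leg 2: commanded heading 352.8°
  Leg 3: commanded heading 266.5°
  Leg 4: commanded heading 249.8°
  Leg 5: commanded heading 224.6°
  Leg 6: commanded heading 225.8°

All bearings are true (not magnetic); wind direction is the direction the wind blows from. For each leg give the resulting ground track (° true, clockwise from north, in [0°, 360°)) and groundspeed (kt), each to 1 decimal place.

Leg 1: track=2.8°, groundspeed=132.0 kt
Leg 2: track=340.9°, groundspeed=146.3 kt
Leg 3: track=277.1°, groundspeed=148.4 kt
Leg 4: track=264.3°, groundspeed=141.1 kt
Leg 5: track=243.9°, groundspeed=126.5 kt
Leg 6: track=244.9°, groundspeed=127.2 kt

Leg 1: heading 20.6°; drift -17.8° → track 2.8°, groundspeed 132.0 kt
Leg 2: heading 352.8°; drift -11.9° → track 340.9°, groundspeed 146.3 kt
Leg 3: heading 266.5°; drift +10.6° → track 277.1°, groundspeed 148.4 kt
Leg 4: heading 249.8°; drift +14.5° → track 264.3°, groundspeed 141.1 kt
Leg 5: heading 224.6°; drift +19.3° → track 243.9°, groundspeed 126.5 kt
Leg 6: heading 225.8°; drift +19.1° → track 244.9°, groundspeed 127.2 kt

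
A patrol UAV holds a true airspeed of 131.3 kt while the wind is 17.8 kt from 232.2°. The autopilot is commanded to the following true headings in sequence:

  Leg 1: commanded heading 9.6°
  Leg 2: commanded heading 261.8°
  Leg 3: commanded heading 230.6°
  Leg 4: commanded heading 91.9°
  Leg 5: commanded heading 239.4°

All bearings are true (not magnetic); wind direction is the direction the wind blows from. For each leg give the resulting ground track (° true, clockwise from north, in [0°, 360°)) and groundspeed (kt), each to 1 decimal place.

Leg 1: track=14.4°, groundspeed=144.9 kt
Leg 2: track=266.1°, groundspeed=116.2 kt
Leg 3: track=230.3°, groundspeed=113.5 kt
Leg 4: track=87.4°, groundspeed=145.4 kt
Leg 5: track=240.5°, groundspeed=113.7 kt

Leg 1: heading 9.6°; drift +4.8° → track 14.4°, groundspeed 144.9 kt
Leg 2: heading 261.8°; drift +4.3° → track 266.1°, groundspeed 116.2 kt
Leg 3: heading 230.6°; drift -0.3° → track 230.3°, groundspeed 113.5 kt
Leg 4: heading 91.9°; drift -4.5° → track 87.4°, groundspeed 145.4 kt
Leg 5: heading 239.4°; drift +1.1° → track 240.5°, groundspeed 113.7 kt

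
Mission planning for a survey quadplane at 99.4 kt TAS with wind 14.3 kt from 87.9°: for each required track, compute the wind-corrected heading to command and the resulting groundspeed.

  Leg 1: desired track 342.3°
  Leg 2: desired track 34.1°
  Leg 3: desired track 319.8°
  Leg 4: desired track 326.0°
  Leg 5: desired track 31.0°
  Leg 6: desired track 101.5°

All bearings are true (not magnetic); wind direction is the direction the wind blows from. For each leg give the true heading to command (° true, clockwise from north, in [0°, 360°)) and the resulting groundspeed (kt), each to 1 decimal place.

Leg 1: heading=350.3°, groundspeed=102.3 kt
Leg 2: heading=40.8°, groundspeed=90.3 kt
Leg 3: heading=326.3°, groundspeed=107.6 kt
Leg 4: heading=333.0°, groundspeed=106.2 kt
Leg 5: heading=37.9°, groundspeed=90.9 kt
Leg 6: heading=99.6°, groundspeed=85.4 kt

Leg 1: desired track 342.3°; wind correction +8.0° → command heading 350.3°, groundspeed 102.3 kt
Leg 2: desired track 34.1°; wind correction +6.7° → command heading 40.8°, groundspeed 90.3 kt
Leg 3: desired track 319.8°; wind correction +6.5° → command heading 326.3°, groundspeed 107.6 kt
Leg 4: desired track 326.0°; wind correction +7.0° → command heading 333.0°, groundspeed 106.2 kt
Leg 5: desired track 31.0°; wind correction +6.9° → command heading 37.9°, groundspeed 90.9 kt
Leg 6: desired track 101.5°; wind correction -1.9° → command heading 99.6°, groundspeed 85.4 kt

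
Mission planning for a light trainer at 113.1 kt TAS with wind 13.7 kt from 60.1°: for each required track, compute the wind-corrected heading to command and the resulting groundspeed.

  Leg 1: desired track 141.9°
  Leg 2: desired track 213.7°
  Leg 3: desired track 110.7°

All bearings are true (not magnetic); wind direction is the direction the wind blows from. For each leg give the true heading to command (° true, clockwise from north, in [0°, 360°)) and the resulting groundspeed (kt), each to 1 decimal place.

Leg 1: heading=135.0°, groundspeed=110.3 kt
Leg 2: heading=210.6°, groundspeed=125.2 kt
Leg 3: heading=105.3°, groundspeed=103.9 kt

Leg 1: desired track 141.9°; wind correction -6.9° → command heading 135.0°, groundspeed 110.3 kt
Leg 2: desired track 213.7°; wind correction -3.1° → command heading 210.6°, groundspeed 125.2 kt
Leg 3: desired track 110.7°; wind correction -5.4° → command heading 105.3°, groundspeed 103.9 kt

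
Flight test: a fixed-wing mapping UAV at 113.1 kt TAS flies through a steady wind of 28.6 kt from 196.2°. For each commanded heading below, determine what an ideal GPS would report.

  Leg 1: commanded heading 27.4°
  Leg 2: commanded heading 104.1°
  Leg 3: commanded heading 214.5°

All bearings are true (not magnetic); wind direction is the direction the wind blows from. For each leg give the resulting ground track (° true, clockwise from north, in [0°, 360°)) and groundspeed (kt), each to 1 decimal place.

Leg 1: track=25.1°, groundspeed=141.3 kt
Leg 2: track=90.0°, groundspeed=117.7 kt
Leg 3: track=220.5°, groundspeed=86.4 kt

Leg 1: heading 27.4°; drift -2.3° → track 25.1°, groundspeed 141.3 kt
Leg 2: heading 104.1°; drift -14.1° → track 90.0°, groundspeed 117.7 kt
Leg 3: heading 214.5°; drift +6.0° → track 220.5°, groundspeed 86.4 kt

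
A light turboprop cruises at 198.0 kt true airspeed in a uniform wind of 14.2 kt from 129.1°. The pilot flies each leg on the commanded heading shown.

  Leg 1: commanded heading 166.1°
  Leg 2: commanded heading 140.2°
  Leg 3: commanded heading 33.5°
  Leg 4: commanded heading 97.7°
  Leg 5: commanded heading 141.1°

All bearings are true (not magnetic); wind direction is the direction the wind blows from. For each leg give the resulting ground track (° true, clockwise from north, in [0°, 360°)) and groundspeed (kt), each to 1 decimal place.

Leg 1: heading 166.1°; drift +2.6° → track 168.7°, groundspeed 186.9 kt
Leg 2: heading 140.2°; drift +0.9° → track 141.1°, groundspeed 184.1 kt
Leg 3: heading 33.5°; drift -4.1° → track 29.4°, groundspeed 199.9 kt
Leg 4: heading 97.7°; drift -2.3° → track 95.4°, groundspeed 186.0 kt
Leg 5: heading 141.1°; drift +0.9° → track 142.0°, groundspeed 184.1 kt

Leg 1: track=168.7°, groundspeed=186.9 kt
Leg 2: track=141.1°, groundspeed=184.1 kt
Leg 3: track=29.4°, groundspeed=199.9 kt
Leg 4: track=95.4°, groundspeed=186.0 kt
Leg 5: track=142.0°, groundspeed=184.1 kt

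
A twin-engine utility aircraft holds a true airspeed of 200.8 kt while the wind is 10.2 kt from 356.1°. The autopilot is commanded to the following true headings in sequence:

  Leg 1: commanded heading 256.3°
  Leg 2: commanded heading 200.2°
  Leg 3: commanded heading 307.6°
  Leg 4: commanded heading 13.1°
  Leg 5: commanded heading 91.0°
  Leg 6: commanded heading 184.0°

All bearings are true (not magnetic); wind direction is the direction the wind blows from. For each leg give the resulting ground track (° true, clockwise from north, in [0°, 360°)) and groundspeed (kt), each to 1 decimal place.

Leg 1: heading 256.3°; drift -2.8° → track 253.5°, groundspeed 202.8 kt
Leg 2: heading 200.2°; drift -1.1° → track 199.1°, groundspeed 210.2 kt
Leg 3: heading 307.6°; drift -2.3° → track 305.3°, groundspeed 194.2 kt
Leg 4: heading 13.1°; drift +0.9° → track 14.0°, groundspeed 191.1 kt
Leg 5: heading 91.0°; drift +2.9° → track 93.9°, groundspeed 201.9 kt
Leg 6: heading 184.0°; drift -0.4° → track 183.6°, groundspeed 210.9 kt

Leg 1: track=253.5°, groundspeed=202.8 kt
Leg 2: track=199.1°, groundspeed=210.2 kt
Leg 3: track=305.3°, groundspeed=194.2 kt
Leg 4: track=14.0°, groundspeed=191.1 kt
Leg 5: track=93.9°, groundspeed=201.9 kt
Leg 6: track=183.6°, groundspeed=210.9 kt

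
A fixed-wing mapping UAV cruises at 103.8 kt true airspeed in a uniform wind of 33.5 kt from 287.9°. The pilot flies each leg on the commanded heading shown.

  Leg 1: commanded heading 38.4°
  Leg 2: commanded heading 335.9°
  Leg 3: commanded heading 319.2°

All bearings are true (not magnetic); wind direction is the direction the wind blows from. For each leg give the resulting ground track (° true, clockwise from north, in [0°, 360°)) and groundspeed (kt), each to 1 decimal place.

Leg 1: track=53.6°, groundspeed=119.7 kt
Leg 2: track=352.9°, groundspeed=85.1 kt
Leg 3: track=332.2°, groundspeed=77.2 kt

Leg 1: heading 38.4°; drift +15.2° → track 53.6°, groundspeed 119.7 kt
Leg 2: heading 335.9°; drift +17.0° → track 352.9°, groundspeed 85.1 kt
Leg 3: heading 319.2°; drift +13.0° → track 332.2°, groundspeed 77.2 kt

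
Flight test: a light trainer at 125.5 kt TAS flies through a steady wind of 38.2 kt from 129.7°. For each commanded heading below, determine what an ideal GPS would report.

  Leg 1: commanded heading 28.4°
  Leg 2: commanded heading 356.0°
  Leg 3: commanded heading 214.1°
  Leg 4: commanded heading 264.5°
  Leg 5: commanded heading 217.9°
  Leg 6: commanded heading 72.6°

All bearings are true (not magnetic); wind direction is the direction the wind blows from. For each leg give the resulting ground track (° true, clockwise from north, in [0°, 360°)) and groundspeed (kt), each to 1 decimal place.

Leg 1: heading 28.4°; drift -15.7° → track 12.7°, groundspeed 138.2 kt
Leg 2: heading 356.0°; drift -10.3° → track 345.7°, groundspeed 154.4 kt
Leg 3: heading 214.1°; drift +17.3° → track 231.4°, groundspeed 127.6 kt
Leg 4: heading 264.5°; drift +10.1° → track 274.6°, groundspeed 154.8 kt
Leg 5: heading 217.9°; drift +17.1° → track 235.0°, groundspeed 130.0 kt
Leg 6: heading 72.6°; drift -17.0° → track 55.6°, groundspeed 109.6 kt

Leg 1: track=12.7°, groundspeed=138.2 kt
Leg 2: track=345.7°, groundspeed=154.4 kt
Leg 3: track=231.4°, groundspeed=127.6 kt
Leg 4: track=274.6°, groundspeed=154.8 kt
Leg 5: track=235.0°, groundspeed=130.0 kt
Leg 6: track=55.6°, groundspeed=109.6 kt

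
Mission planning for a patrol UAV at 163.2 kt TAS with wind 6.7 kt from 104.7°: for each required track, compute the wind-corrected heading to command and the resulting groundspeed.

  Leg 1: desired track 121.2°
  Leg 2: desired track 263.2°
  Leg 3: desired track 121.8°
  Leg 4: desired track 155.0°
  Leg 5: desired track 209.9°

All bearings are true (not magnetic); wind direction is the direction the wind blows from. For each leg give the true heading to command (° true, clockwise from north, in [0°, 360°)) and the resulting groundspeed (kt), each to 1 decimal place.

Leg 1: heading=120.5°, groundspeed=156.8 kt
Leg 2: heading=262.3°, groundspeed=169.4 kt
Leg 3: heading=121.1°, groundspeed=156.8 kt
Leg 4: heading=153.2°, groundspeed=158.8 kt
Leg 5: heading=207.6°, groundspeed=164.8 kt

Leg 1: desired track 121.2°; wind correction -0.7° → command heading 120.5°, groundspeed 156.8 kt
Leg 2: desired track 263.2°; wind correction -0.9° → command heading 262.3°, groundspeed 169.4 kt
Leg 3: desired track 121.8°; wind correction -0.7° → command heading 121.1°, groundspeed 156.8 kt
Leg 4: desired track 155.0°; wind correction -1.8° → command heading 153.2°, groundspeed 158.8 kt
Leg 5: desired track 209.9°; wind correction -2.3° → command heading 207.6°, groundspeed 164.8 kt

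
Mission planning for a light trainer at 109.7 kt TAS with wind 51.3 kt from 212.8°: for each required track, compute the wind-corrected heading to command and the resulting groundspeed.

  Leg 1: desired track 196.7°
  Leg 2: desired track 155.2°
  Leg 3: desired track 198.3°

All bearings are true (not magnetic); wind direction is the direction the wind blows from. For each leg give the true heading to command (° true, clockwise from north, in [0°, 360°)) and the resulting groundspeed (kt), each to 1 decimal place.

Leg 1: heading=204.2°, groundspeed=59.5 kt
Leg 2: heading=178.5°, groundspeed=73.3 kt
Leg 3: heading=205.0°, groundspeed=59.3 kt

Leg 1: desired track 196.7°; wind correction +7.5° → command heading 204.2°, groundspeed 59.5 kt
Leg 2: desired track 155.2°; wind correction +23.3° → command heading 178.5°, groundspeed 73.3 kt
Leg 3: desired track 198.3°; wind correction +6.7° → command heading 205.0°, groundspeed 59.3 kt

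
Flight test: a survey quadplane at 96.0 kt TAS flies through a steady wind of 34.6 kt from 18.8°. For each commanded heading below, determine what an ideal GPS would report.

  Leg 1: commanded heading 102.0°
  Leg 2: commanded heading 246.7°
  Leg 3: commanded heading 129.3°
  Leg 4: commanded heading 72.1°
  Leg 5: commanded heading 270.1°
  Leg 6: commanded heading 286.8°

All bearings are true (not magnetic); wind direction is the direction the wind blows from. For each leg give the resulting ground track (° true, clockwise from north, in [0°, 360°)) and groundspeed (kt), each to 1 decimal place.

Leg 1: track=122.5°, groundspeed=98.1 kt
Leg 2: track=234.5°, groundspeed=121.9 kt
Leg 3: track=146.0°, groundspeed=112.9 kt
Leg 4: track=92.3°, groundspeed=80.3 kt
Leg 5: track=253.1°, groundspeed=112.0 kt
Leg 6: track=267.2°, groundspeed=103.2 kt

Leg 1: heading 102.0°; drift +20.5° → track 122.5°, groundspeed 98.1 kt
Leg 2: heading 246.7°; drift -12.2° → track 234.5°, groundspeed 121.9 kt
Leg 3: heading 129.3°; drift +16.7° → track 146.0°, groundspeed 112.9 kt
Leg 4: heading 72.1°; drift +20.2° → track 92.3°, groundspeed 80.3 kt
Leg 5: heading 270.1°; drift -17.0° → track 253.1°, groundspeed 112.0 kt
Leg 6: heading 286.8°; drift -19.6° → track 267.2°, groundspeed 103.2 kt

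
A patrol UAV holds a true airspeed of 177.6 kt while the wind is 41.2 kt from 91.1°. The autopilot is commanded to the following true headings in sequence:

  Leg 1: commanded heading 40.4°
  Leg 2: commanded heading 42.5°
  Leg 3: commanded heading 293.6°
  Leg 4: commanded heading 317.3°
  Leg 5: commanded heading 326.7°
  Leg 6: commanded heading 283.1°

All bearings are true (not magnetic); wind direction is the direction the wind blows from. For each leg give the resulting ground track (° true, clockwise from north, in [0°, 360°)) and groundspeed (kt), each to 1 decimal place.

Leg 1: track=28.5°, groundspeed=154.8 kt
Leg 2: track=30.9°, groundspeed=153.5 kt
Leg 3: track=289.4°, groundspeed=216.2 kt
Leg 4: track=309.1°, groundspeed=208.3 kt
Leg 5: track=317.1°, groundspeed=203.7 kt
Leg 6: track=280.8°, groundspeed=218.1 kt

Leg 1: heading 40.4°; drift -11.9° → track 28.5°, groundspeed 154.8 kt
Leg 2: heading 42.5°; drift -11.6° → track 30.9°, groundspeed 153.5 kt
Leg 3: heading 293.6°; drift -4.2° → track 289.4°, groundspeed 216.2 kt
Leg 4: heading 317.3°; drift -8.2° → track 309.1°, groundspeed 208.3 kt
Leg 5: heading 326.7°; drift -9.6° → track 317.1°, groundspeed 203.7 kt
Leg 6: heading 283.1°; drift -2.3° → track 280.8°, groundspeed 218.1 kt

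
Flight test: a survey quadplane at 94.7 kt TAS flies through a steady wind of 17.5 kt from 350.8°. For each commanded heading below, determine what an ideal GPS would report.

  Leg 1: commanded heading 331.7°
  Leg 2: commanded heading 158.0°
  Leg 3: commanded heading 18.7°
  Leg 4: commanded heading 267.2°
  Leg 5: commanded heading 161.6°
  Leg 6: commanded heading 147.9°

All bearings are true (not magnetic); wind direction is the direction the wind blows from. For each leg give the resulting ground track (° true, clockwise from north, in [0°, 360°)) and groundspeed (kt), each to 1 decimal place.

Leg 1: heading 331.7°; drift -4.2° → track 327.5°, groundspeed 78.4 kt
Leg 2: heading 158.0°; drift +2.0° → track 160.0°, groundspeed 111.8 kt
Leg 3: heading 18.7°; drift +5.9° → track 24.6°, groundspeed 79.7 kt
Leg 4: heading 267.2°; drift -10.6° → track 256.6°, groundspeed 94.4 kt
Leg 5: heading 161.6°; drift +1.4° → track 163.0°, groundspeed 112.0 kt
Leg 6: heading 147.9°; drift +3.5° → track 151.4°, groundspeed 111.0 kt

Leg 1: track=327.5°, groundspeed=78.4 kt
Leg 2: track=160.0°, groundspeed=111.8 kt
Leg 3: track=24.6°, groundspeed=79.7 kt
Leg 4: track=256.6°, groundspeed=94.4 kt
Leg 5: track=163.0°, groundspeed=112.0 kt
Leg 6: track=151.4°, groundspeed=111.0 kt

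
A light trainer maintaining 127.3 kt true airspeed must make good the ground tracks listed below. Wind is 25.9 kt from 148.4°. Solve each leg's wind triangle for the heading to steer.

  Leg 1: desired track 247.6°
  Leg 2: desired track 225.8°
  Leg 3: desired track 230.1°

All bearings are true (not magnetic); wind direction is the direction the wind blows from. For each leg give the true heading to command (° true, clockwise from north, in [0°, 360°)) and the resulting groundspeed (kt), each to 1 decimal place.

Leg 1: heading=236.0°, groundspeed=128.8 kt
Leg 2: heading=214.3°, groundspeed=119.1 kt
Leg 3: heading=218.5°, groundspeed=121.0 kt

Leg 1: desired track 247.6°; wind correction -11.6° → command heading 236.0°, groundspeed 128.8 kt
Leg 2: desired track 225.8°; wind correction -11.5° → command heading 214.3°, groundspeed 119.1 kt
Leg 3: desired track 230.1°; wind correction -11.6° → command heading 218.5°, groundspeed 121.0 kt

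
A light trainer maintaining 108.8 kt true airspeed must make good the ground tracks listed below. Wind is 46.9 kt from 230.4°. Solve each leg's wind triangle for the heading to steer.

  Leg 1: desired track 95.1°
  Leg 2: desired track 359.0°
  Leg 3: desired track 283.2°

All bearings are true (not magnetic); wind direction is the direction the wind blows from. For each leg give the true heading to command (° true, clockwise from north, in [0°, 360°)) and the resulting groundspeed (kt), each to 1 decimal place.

Leg 1: heading=112.8°, groundspeed=137.0 kt
Leg 2: heading=339.3°, groundspeed=131.7 kt
Leg 3: heading=263.1°, groundspeed=73.8 kt

Leg 1: desired track 95.1°; wind correction +17.7° → command heading 112.8°, groundspeed 137.0 kt
Leg 2: desired track 359.0°; wind correction -19.7° → command heading 339.3°, groundspeed 131.7 kt
Leg 3: desired track 283.2°; wind correction -20.1° → command heading 263.1°, groundspeed 73.8 kt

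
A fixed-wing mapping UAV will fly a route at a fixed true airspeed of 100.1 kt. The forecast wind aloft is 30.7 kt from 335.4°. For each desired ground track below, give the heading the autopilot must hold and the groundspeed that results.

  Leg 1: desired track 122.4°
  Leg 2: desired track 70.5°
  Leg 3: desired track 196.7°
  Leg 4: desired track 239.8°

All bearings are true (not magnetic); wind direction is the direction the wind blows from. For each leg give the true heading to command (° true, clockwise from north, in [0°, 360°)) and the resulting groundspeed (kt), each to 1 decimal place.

Leg 1: desired track 122.4°; wind correction -9.6° → command heading 112.8°, groundspeed 124.4 kt
Leg 2: desired track 70.5°; wind correction -17.8° → command heading 52.7°, groundspeed 98.0 kt
Leg 3: desired track 196.7°; wind correction +11.7° → command heading 208.4°, groundspeed 121.1 kt
Leg 4: desired track 239.8°; wind correction +17.8° → command heading 257.6°, groundspeed 98.3 kt

Leg 1: heading=112.8°, groundspeed=124.4 kt
Leg 2: heading=52.7°, groundspeed=98.0 kt
Leg 3: heading=208.4°, groundspeed=121.1 kt
Leg 4: heading=257.6°, groundspeed=98.3 kt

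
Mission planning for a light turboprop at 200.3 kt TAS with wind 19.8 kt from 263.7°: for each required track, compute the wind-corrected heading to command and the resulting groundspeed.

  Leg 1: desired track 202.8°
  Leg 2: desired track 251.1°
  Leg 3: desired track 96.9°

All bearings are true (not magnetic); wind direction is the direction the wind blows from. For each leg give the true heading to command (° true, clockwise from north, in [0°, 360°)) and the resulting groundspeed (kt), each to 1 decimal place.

Leg 1: desired track 202.8°; wind correction +5.0° → command heading 207.8°, groundspeed 189.9 kt
Leg 2: desired track 251.1°; wind correction +1.2° → command heading 252.3°, groundspeed 180.9 kt
Leg 3: desired track 96.9°; wind correction +1.3° → command heading 98.2°, groundspeed 219.5 kt

Leg 1: heading=207.8°, groundspeed=189.9 kt
Leg 2: heading=252.3°, groundspeed=180.9 kt
Leg 3: heading=98.2°, groundspeed=219.5 kt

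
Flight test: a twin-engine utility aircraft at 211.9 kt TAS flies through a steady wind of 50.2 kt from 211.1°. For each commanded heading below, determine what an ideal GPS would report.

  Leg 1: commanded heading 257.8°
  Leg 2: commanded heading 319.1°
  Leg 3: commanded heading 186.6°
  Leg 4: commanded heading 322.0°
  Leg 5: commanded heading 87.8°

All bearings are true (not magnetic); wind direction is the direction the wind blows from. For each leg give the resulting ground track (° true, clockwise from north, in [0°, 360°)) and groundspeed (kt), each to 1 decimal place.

Leg 1: heading 257.8°; drift +11.6° → track 269.4°, groundspeed 181.2 kt
Leg 2: heading 319.1°; drift +11.9° → track 331.0°, groundspeed 232.4 kt
Leg 3: heading 186.6°; drift -7.1° → track 179.5°, groundspeed 167.5 kt
Leg 4: heading 322.0°; drift +11.5° → track 333.5°, groundspeed 234.5 kt
Leg 5: heading 87.8°; drift -9.9° → track 77.9°, groundspeed 243.1 kt

Leg 1: track=269.4°, groundspeed=181.2 kt
Leg 2: track=331.0°, groundspeed=232.4 kt
Leg 3: track=179.5°, groundspeed=167.5 kt
Leg 4: track=333.5°, groundspeed=234.5 kt
Leg 5: track=77.9°, groundspeed=243.1 kt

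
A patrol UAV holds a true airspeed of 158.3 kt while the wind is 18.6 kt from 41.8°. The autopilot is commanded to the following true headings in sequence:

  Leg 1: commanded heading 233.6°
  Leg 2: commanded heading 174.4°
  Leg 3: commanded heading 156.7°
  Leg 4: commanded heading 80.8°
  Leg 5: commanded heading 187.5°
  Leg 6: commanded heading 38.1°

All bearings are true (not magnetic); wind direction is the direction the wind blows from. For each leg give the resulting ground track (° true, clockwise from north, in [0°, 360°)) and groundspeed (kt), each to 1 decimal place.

Leg 1: track=232.4°, groundspeed=176.5 kt
Leg 2: track=179.0°, groundspeed=171.4 kt
Leg 3: track=162.5°, groundspeed=167.0 kt
Leg 4: track=85.5°, groundspeed=144.3 kt
Leg 5: track=191.0°, groundspeed=174.0 kt
Leg 6: track=37.6°, groundspeed=139.7 kt

Leg 1: heading 233.6°; drift -1.2° → track 232.4°, groundspeed 176.5 kt
Leg 2: heading 174.4°; drift +4.6° → track 179.0°, groundspeed 171.4 kt
Leg 3: heading 156.7°; drift +5.8° → track 162.5°, groundspeed 167.0 kt
Leg 4: heading 80.8°; drift +4.7° → track 85.5°, groundspeed 144.3 kt
Leg 5: heading 187.5°; drift +3.5° → track 191.0°, groundspeed 174.0 kt
Leg 6: heading 38.1°; drift -0.5° → track 37.6°, groundspeed 139.7 kt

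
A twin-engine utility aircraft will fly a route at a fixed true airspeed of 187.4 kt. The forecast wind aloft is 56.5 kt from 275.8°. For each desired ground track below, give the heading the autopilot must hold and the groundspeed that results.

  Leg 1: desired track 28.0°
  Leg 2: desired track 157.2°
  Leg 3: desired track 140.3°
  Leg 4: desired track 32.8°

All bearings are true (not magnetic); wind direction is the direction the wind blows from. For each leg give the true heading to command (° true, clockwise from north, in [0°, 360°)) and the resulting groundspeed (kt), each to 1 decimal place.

Leg 1: heading=11.8°, groundspeed=201.3 kt
Leg 2: heading=172.5°, groundspeed=207.8 kt
Leg 3: heading=152.5°, groundspeed=223.5 kt
Leg 4: heading=17.2°, groundspeed=206.2 kt

Leg 1: desired track 28.0°; wind correction -16.2° → command heading 11.8°, groundspeed 201.3 kt
Leg 2: desired track 157.2°; wind correction +15.3° → command heading 172.5°, groundspeed 207.8 kt
Leg 3: desired track 140.3°; wind correction +12.2° → command heading 152.5°, groundspeed 223.5 kt
Leg 4: desired track 32.8°; wind correction -15.6° → command heading 17.2°, groundspeed 206.2 kt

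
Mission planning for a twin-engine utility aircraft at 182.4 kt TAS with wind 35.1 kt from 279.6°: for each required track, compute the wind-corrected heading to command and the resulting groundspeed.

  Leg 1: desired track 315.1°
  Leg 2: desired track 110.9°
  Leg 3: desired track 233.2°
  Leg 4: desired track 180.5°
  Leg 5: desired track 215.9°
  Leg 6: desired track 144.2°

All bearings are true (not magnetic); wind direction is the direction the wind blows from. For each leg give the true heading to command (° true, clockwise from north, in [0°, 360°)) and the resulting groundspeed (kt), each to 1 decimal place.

Leg 1: heading=308.7°, groundspeed=152.7 kt
Leg 2: heading=113.1°, groundspeed=216.7 kt
Leg 3: heading=241.2°, groundspeed=156.4 kt
Leg 4: heading=191.5°, groundspeed=184.6 kt
Leg 5: heading=225.8°, groundspeed=164.1 kt
Leg 6: heading=152.0°, groundspeed=205.7 kt

Leg 1: desired track 315.1°; wind correction -6.4° → command heading 308.7°, groundspeed 152.7 kt
Leg 2: desired track 110.9°; wind correction +2.2° → command heading 113.1°, groundspeed 216.7 kt
Leg 3: desired track 233.2°; wind correction +8.0° → command heading 241.2°, groundspeed 156.4 kt
Leg 4: desired track 180.5°; wind correction +11.0° → command heading 191.5°, groundspeed 184.6 kt
Leg 5: desired track 215.9°; wind correction +9.9° → command heading 225.8°, groundspeed 164.1 kt
Leg 6: desired track 144.2°; wind correction +7.8° → command heading 152.0°, groundspeed 205.7 kt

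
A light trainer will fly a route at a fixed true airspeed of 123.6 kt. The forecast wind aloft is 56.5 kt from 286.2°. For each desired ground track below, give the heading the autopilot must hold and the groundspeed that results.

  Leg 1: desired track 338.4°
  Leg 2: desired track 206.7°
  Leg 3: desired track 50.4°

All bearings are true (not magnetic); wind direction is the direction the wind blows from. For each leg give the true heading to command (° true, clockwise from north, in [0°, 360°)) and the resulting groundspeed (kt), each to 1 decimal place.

Leg 1: desired track 338.4°; wind correction -21.2° → command heading 317.2°, groundspeed 80.6 kt
Leg 2: desired track 206.7°; wind correction +26.7° → command heading 233.4°, groundspeed 100.1 kt
Leg 3: desired track 50.4°; wind correction -22.2° → command heading 28.2°, groundspeed 146.2 kt

Leg 1: heading=317.2°, groundspeed=80.6 kt
Leg 2: heading=233.4°, groundspeed=100.1 kt
Leg 3: heading=28.2°, groundspeed=146.2 kt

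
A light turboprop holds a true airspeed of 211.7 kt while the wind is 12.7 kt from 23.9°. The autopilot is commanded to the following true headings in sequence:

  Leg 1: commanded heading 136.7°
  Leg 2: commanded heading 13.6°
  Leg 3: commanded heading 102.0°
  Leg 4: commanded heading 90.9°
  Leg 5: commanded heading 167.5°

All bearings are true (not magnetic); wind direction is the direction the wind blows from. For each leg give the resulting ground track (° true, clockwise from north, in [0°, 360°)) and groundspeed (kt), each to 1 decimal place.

Leg 1: heading 136.7°; drift +3.1° → track 139.8°, groundspeed 216.9 kt
Leg 2: heading 13.6°; drift -0.7° → track 12.9°, groundspeed 199.2 kt
Leg 3: heading 102.0°; drift +3.4° → track 105.4°, groundspeed 209.5 kt
Leg 4: heading 90.9°; drift +3.2° → track 94.1°, groundspeed 207.1 kt
Leg 5: heading 167.5°; drift +1.9° → track 169.4°, groundspeed 222.1 kt

Leg 1: track=139.8°, groundspeed=216.9 kt
Leg 2: track=12.9°, groundspeed=199.2 kt
Leg 3: track=105.4°, groundspeed=209.5 kt
Leg 4: track=94.1°, groundspeed=207.1 kt
Leg 5: track=169.4°, groundspeed=222.1 kt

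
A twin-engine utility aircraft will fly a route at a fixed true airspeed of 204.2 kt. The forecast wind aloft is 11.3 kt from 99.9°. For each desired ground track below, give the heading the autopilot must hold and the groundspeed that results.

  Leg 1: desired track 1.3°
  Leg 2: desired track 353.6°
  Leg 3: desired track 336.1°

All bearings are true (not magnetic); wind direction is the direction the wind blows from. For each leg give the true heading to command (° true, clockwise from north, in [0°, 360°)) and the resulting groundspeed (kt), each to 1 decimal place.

Leg 1: heading=4.4°, groundspeed=205.6 kt
Leg 2: heading=356.6°, groundspeed=207.1 kt
Leg 3: heading=338.7°, groundspeed=210.3 kt

Leg 1: desired track 1.3°; wind correction +3.1° → command heading 4.4°, groundspeed 205.6 kt
Leg 2: desired track 353.6°; wind correction +3.0° → command heading 356.6°, groundspeed 207.1 kt
Leg 3: desired track 336.1°; wind correction +2.6° → command heading 338.7°, groundspeed 210.3 kt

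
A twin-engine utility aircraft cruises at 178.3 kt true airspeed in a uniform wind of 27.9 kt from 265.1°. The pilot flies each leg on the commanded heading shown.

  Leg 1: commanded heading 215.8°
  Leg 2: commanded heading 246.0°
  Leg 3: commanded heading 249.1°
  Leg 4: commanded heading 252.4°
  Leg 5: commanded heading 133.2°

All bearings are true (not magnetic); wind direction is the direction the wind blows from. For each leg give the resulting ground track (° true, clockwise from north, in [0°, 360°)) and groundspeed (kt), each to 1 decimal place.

Leg 1: track=208.3°, groundspeed=161.5 kt
Leg 2: track=242.6°, groundspeed=152.2 kt
Leg 3: track=246.2°, groundspeed=151.7 kt
Leg 4: track=250.1°, groundspeed=151.2 kt
Leg 5: track=127.2°, groundspeed=198.0 kt

Leg 1: heading 215.8°; drift -7.5° → track 208.3°, groundspeed 161.5 kt
Leg 2: heading 246.0°; drift -3.4° → track 242.6°, groundspeed 152.2 kt
Leg 3: heading 249.1°; drift -2.9° → track 246.2°, groundspeed 151.7 kt
Leg 4: heading 252.4°; drift -2.3° → track 250.1°, groundspeed 151.2 kt
Leg 5: heading 133.2°; drift -6.0° → track 127.2°, groundspeed 198.0 kt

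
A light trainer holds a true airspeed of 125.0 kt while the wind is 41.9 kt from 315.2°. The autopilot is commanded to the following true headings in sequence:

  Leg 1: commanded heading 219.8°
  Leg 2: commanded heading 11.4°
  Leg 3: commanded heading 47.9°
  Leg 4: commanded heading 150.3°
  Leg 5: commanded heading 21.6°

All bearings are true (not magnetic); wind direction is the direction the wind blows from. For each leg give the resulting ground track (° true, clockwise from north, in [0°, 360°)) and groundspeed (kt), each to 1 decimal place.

Leg 1: heading 219.8°; drift -17.9° → track 201.9°, groundspeed 135.5 kt
Leg 2: heading 11.4°; drift +18.9° → track 30.3°, groundspeed 107.5 kt
Leg 3: heading 47.9°; drift +18.2° → track 66.1°, groundspeed 133.7 kt
Leg 4: heading 150.3°; drift -3.8° → track 146.5°, groundspeed 165.8 kt
Leg 5: heading 21.6°; drift +19.5° → track 41.1°, groundspeed 114.8 kt

Leg 1: track=201.9°, groundspeed=135.5 kt
Leg 2: track=30.3°, groundspeed=107.5 kt
Leg 3: track=66.1°, groundspeed=133.7 kt
Leg 4: track=146.5°, groundspeed=165.8 kt
Leg 5: track=41.1°, groundspeed=114.8 kt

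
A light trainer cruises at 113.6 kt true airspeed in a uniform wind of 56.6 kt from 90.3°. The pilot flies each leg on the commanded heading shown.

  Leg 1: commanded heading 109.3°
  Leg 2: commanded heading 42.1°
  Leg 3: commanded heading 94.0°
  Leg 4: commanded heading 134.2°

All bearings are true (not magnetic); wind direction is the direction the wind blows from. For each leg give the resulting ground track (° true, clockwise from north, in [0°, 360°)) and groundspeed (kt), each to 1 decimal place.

Leg 1: track=126.4°, groundspeed=62.8 kt
Leg 2: track=13.0°, groundspeed=86.8 kt
Leg 3: track=97.7°, groundspeed=57.2 kt
Leg 4: track=162.5°, groundspeed=82.7 kt

Leg 1: heading 109.3°; drift +17.1° → track 126.4°, groundspeed 62.8 kt
Leg 2: heading 42.1°; drift -29.1° → track 13.0°, groundspeed 86.8 kt
Leg 3: heading 94.0°; drift +3.7° → track 97.7°, groundspeed 57.2 kt
Leg 4: heading 134.2°; drift +28.3° → track 162.5°, groundspeed 82.7 kt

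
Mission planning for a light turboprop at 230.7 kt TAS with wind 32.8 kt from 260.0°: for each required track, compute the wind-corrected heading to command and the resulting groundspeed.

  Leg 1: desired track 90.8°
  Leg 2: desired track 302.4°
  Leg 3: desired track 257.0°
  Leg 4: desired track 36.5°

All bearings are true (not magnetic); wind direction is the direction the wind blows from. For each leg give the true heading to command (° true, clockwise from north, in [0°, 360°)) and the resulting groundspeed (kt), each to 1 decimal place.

Leg 1: desired track 90.8°; wind correction +1.5° → command heading 92.3°, groundspeed 262.8 kt
Leg 2: desired track 302.4°; wind correction -5.5° → command heading 296.9°, groundspeed 205.4 kt
Leg 3: desired track 257.0°; wind correction +0.4° → command heading 257.4°, groundspeed 197.9 kt
Leg 4: desired track 36.5°; wind correction -5.6° → command heading 30.9°, groundspeed 253.4 kt

Leg 1: heading=92.3°, groundspeed=262.8 kt
Leg 2: heading=296.9°, groundspeed=205.4 kt
Leg 3: heading=257.4°, groundspeed=197.9 kt
Leg 4: heading=30.9°, groundspeed=253.4 kt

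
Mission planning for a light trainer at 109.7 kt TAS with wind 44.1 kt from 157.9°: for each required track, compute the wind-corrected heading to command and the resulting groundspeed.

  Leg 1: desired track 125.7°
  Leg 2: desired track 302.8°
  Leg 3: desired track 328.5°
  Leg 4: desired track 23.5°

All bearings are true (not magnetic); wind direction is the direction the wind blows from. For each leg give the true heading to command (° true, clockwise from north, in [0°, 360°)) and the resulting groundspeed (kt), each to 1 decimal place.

Leg 1: heading=138.1°, groundspeed=69.8 kt
Leg 2: heading=289.4°, groundspeed=142.8 kt
Leg 3: heading=324.7°, groundspeed=153.0 kt
Leg 4: heading=40.2°, groundspeed=135.9 kt

Leg 1: desired track 125.7°; wind correction +12.4° → command heading 138.1°, groundspeed 69.8 kt
Leg 2: desired track 302.8°; wind correction -13.4° → command heading 289.4°, groundspeed 142.8 kt
Leg 3: desired track 328.5°; wind correction -3.8° → command heading 324.7°, groundspeed 153.0 kt
Leg 4: desired track 23.5°; wind correction +16.7° → command heading 40.2°, groundspeed 135.9 kt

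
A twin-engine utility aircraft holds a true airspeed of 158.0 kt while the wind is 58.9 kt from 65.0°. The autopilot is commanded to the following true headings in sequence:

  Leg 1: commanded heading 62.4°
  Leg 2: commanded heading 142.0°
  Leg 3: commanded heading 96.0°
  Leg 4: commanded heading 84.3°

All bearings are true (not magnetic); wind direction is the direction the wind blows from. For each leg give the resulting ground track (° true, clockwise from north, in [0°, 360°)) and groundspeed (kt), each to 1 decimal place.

Leg 1: heading 62.4°; drift -1.5° → track 60.9°, groundspeed 99.2 kt
Leg 2: heading 142.0°; drift +21.6° → track 163.6°, groundspeed 155.7 kt
Leg 3: heading 96.0°; drift +15.8° → track 111.8°, groundspeed 111.7 kt
Leg 4: heading 84.3°; drift +10.8° → track 95.1°, groundspeed 104.2 kt

Leg 1: track=60.9°, groundspeed=99.2 kt
Leg 2: track=163.6°, groundspeed=155.7 kt
Leg 3: track=111.8°, groundspeed=111.7 kt
Leg 4: track=95.1°, groundspeed=104.2 kt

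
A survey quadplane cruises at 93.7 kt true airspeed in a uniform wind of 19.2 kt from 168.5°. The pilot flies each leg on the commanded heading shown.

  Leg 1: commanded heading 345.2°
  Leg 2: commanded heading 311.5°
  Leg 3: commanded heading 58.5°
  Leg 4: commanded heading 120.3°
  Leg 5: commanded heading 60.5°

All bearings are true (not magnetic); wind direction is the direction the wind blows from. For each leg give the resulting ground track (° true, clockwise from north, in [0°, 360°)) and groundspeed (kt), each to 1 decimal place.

Leg 1: track=345.8°, groundspeed=112.9 kt
Leg 2: track=317.5°, groundspeed=109.6 kt
Leg 3: track=48.3°, groundspeed=101.9 kt
Leg 4: track=110.3°, groundspeed=82.2 kt
Leg 5: track=50.1°, groundspeed=101.3 kt

Leg 1: heading 345.2°; drift +0.6° → track 345.8°, groundspeed 112.9 kt
Leg 2: heading 311.5°; drift +6.0° → track 317.5°, groundspeed 109.6 kt
Leg 3: heading 58.5°; drift -10.2° → track 48.3°, groundspeed 101.9 kt
Leg 4: heading 120.3°; drift -10.0° → track 110.3°, groundspeed 82.2 kt
Leg 5: heading 60.5°; drift -10.4° → track 50.1°, groundspeed 101.3 kt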